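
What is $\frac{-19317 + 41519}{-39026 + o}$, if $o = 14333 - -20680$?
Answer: $- \frac{22202}{4013} \approx -5.5325$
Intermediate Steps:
$o = 35013$ ($o = 14333 + 20680 = 35013$)
$\frac{-19317 + 41519}{-39026 + o} = \frac{-19317 + 41519}{-39026 + 35013} = \frac{22202}{-4013} = 22202 \left(- \frac{1}{4013}\right) = - \frac{22202}{4013}$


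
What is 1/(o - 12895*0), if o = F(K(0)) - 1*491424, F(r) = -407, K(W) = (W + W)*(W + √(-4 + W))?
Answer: -1/491831 ≈ -2.0332e-6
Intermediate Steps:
K(W) = 2*W*(W + √(-4 + W)) (K(W) = (2*W)*(W + √(-4 + W)) = 2*W*(W + √(-4 + W)))
o = -491831 (o = -407 - 1*491424 = -407 - 491424 = -491831)
1/(o - 12895*0) = 1/(-491831 - 12895*0) = 1/(-491831 + 0) = 1/(-491831) = -1/491831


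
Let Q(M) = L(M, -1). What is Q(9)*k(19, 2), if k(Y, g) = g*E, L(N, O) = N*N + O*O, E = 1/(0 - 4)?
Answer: -41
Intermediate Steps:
E = -1/4 (E = 1/(-4) = -1/4 ≈ -0.25000)
L(N, O) = N**2 + O**2
Q(M) = 1 + M**2 (Q(M) = M**2 + (-1)**2 = M**2 + 1 = 1 + M**2)
k(Y, g) = -g/4 (k(Y, g) = g*(-1/4) = -g/4)
Q(9)*k(19, 2) = (1 + 9**2)*(-1/4*2) = (1 + 81)*(-1/2) = 82*(-1/2) = -41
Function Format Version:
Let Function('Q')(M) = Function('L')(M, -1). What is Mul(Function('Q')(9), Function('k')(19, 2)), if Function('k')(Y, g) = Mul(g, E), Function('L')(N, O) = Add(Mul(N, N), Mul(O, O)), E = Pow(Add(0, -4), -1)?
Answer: -41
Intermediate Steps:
E = Rational(-1, 4) (E = Pow(-4, -1) = Rational(-1, 4) ≈ -0.25000)
Function('L')(N, O) = Add(Pow(N, 2), Pow(O, 2))
Function('Q')(M) = Add(1, Pow(M, 2)) (Function('Q')(M) = Add(Pow(M, 2), Pow(-1, 2)) = Add(Pow(M, 2), 1) = Add(1, Pow(M, 2)))
Function('k')(Y, g) = Mul(Rational(-1, 4), g) (Function('k')(Y, g) = Mul(g, Rational(-1, 4)) = Mul(Rational(-1, 4), g))
Mul(Function('Q')(9), Function('k')(19, 2)) = Mul(Add(1, Pow(9, 2)), Mul(Rational(-1, 4), 2)) = Mul(Add(1, 81), Rational(-1, 2)) = Mul(82, Rational(-1, 2)) = -41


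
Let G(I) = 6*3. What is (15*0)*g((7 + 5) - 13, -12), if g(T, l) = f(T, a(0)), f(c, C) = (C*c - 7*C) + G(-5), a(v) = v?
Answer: 0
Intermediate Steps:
G(I) = 18
f(c, C) = 18 - 7*C + C*c (f(c, C) = (C*c - 7*C) + 18 = (-7*C + C*c) + 18 = 18 - 7*C + C*c)
g(T, l) = 18 (g(T, l) = 18 - 7*0 + 0*T = 18 + 0 + 0 = 18)
(15*0)*g((7 + 5) - 13, -12) = (15*0)*18 = 0*18 = 0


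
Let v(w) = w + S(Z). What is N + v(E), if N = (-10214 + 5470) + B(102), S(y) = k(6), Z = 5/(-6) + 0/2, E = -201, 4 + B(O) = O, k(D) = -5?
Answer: -4852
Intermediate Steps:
B(O) = -4 + O
Z = -⅚ (Z = 5*(-⅙) + 0*(½) = -⅚ + 0 = -⅚ ≈ -0.83333)
S(y) = -5
N = -4646 (N = (-10214 + 5470) + (-4 + 102) = -4744 + 98 = -4646)
v(w) = -5 + w (v(w) = w - 5 = -5 + w)
N + v(E) = -4646 + (-5 - 201) = -4646 - 206 = -4852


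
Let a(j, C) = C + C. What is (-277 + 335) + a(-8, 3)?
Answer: 64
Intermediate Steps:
a(j, C) = 2*C
(-277 + 335) + a(-8, 3) = (-277 + 335) + 2*3 = 58 + 6 = 64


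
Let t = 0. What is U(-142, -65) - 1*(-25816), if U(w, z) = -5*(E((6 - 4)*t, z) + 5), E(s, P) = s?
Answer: 25791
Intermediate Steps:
U(w, z) = -25 (U(w, z) = -5*((6 - 4)*0 + 5) = -5*(2*0 + 5) = -5*(0 + 5) = -5*5 = -25)
U(-142, -65) - 1*(-25816) = -25 - 1*(-25816) = -25 + 25816 = 25791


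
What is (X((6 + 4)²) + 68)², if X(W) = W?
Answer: 28224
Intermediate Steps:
(X((6 + 4)²) + 68)² = ((6 + 4)² + 68)² = (10² + 68)² = (100 + 68)² = 168² = 28224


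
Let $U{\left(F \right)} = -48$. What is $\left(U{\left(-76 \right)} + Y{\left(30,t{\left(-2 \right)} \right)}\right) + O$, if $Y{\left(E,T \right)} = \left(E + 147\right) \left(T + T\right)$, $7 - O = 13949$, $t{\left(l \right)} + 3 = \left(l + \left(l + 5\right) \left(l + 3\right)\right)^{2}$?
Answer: $-14698$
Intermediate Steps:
$t{\left(l \right)} = -3 + \left(l + \left(3 + l\right) \left(5 + l\right)\right)^{2}$ ($t{\left(l \right)} = -3 + \left(l + \left(l + 5\right) \left(l + 3\right)\right)^{2} = -3 + \left(l + \left(5 + l\right) \left(3 + l\right)\right)^{2} = -3 + \left(l + \left(3 + l\right) \left(5 + l\right)\right)^{2}$)
$O = -13942$ ($O = 7 - 13949 = -13942$)
$Y{\left(E,T \right)} = 2 T \left(147 + E\right)$ ($Y{\left(E,T \right)} = \left(147 + E\right) 2 T = 2 T \left(147 + E\right)$)
$\left(U{\left(-76 \right)} + Y{\left(30,t{\left(-2 \right)} \right)}\right) + O = \left(-48 + 2 \left(-3 + \left(15 + \left(-2\right)^{2} + 9 \left(-2\right)\right)^{2}\right) \left(147 + 30\right)\right) - 13942 = \left(-48 + 2 \left(-3 + \left(15 + 4 - 18\right)^{2}\right) 177\right) - 13942 = \left(-48 + 2 \left(-3 + 1^{2}\right) 177\right) - 13942 = \left(-48 + 2 \left(-3 + 1\right) 177\right) - 13942 = \left(-48 + 2 \left(-2\right) 177\right) - 13942 = \left(-48 - 708\right) - 13942 = -756 - 13942 = -14698$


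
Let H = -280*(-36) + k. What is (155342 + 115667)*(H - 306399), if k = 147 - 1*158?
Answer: -80308096970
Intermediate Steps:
k = -11 (k = 147 - 158 = -11)
H = 10069 (H = -280*(-36) - 11 = 10080 - 11 = 10069)
(155342 + 115667)*(H - 306399) = (155342 + 115667)*(10069 - 306399) = 271009*(-296330) = -80308096970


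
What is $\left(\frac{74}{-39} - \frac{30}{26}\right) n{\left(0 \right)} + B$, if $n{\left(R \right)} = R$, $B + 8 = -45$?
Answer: $-53$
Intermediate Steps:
$B = -53$ ($B = -8 - 45 = -53$)
$\left(\frac{74}{-39} - \frac{30}{26}\right) n{\left(0 \right)} + B = \left(\frac{74}{-39} - \frac{30}{26}\right) 0 - 53 = \left(74 \left(- \frac{1}{39}\right) - \frac{15}{13}\right) 0 - 53 = \left(- \frac{74}{39} - \frac{15}{13}\right) 0 - 53 = \left(- \frac{119}{39}\right) 0 - 53 = 0 - 53 = -53$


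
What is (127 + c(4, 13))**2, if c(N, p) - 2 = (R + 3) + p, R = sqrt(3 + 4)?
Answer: (145 + sqrt(7))**2 ≈ 21799.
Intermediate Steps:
R = sqrt(7) ≈ 2.6458
c(N, p) = 5 + p + sqrt(7) (c(N, p) = 2 + ((sqrt(7) + 3) + p) = 2 + ((3 + sqrt(7)) + p) = 2 + (3 + p + sqrt(7)) = 5 + p + sqrt(7))
(127 + c(4, 13))**2 = (127 + (5 + 13 + sqrt(7)))**2 = (127 + (18 + sqrt(7)))**2 = (145 + sqrt(7))**2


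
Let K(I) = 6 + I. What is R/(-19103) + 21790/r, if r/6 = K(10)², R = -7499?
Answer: 213886417/14671104 ≈ 14.579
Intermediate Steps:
r = 1536 (r = 6*(6 + 10)² = 6*16² = 6*256 = 1536)
R/(-19103) + 21790/r = -7499/(-19103) + 21790/1536 = -7499*(-1/19103) + 21790*(1/1536) = 7499/19103 + 10895/768 = 213886417/14671104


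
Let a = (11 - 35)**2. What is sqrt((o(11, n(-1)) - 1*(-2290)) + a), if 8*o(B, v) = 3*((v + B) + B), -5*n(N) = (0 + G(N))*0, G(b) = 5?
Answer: sqrt(11497)/2 ≈ 53.612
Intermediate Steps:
n(N) = 0 (n(N) = -(0 + 5)*0/5 = -0 = -1/5*0 = 0)
o(B, v) = 3*B/4 + 3*v/8 (o(B, v) = (3*((v + B) + B))/8 = (3*((B + v) + B))/8 = (3*(v + 2*B))/8 = (3*v + 6*B)/8 = 3*B/4 + 3*v/8)
a = 576 (a = (-24)**2 = 576)
sqrt((o(11, n(-1)) - 1*(-2290)) + a) = sqrt((((3/4)*11 + (3/8)*0) - 1*(-2290)) + 576) = sqrt(((33/4 + 0) + 2290) + 576) = sqrt((33/4 + 2290) + 576) = sqrt(9193/4 + 576) = sqrt(11497/4) = sqrt(11497)/2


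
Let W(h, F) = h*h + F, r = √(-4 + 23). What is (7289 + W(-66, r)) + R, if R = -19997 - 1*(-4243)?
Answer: -4109 + √19 ≈ -4104.6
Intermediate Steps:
r = √19 ≈ 4.3589
W(h, F) = F + h² (W(h, F) = h² + F = F + h²)
R = -15754 (R = -19997 + 4243 = -15754)
(7289 + W(-66, r)) + R = (7289 + (√19 + (-66)²)) - 15754 = (7289 + (√19 + 4356)) - 15754 = (7289 + (4356 + √19)) - 15754 = (11645 + √19) - 15754 = -4109 + √19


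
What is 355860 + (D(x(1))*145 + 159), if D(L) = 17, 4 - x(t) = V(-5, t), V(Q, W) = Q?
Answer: 358484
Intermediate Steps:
x(t) = 9 (x(t) = 4 - 1*(-5) = 4 + 5 = 9)
355860 + (D(x(1))*145 + 159) = 355860 + (17*145 + 159) = 355860 + (2465 + 159) = 355860 + 2624 = 358484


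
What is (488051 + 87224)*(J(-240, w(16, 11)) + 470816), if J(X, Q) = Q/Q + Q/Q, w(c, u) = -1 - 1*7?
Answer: 270849824950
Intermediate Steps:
w(c, u) = -8 (w(c, u) = -1 - 7 = -8)
J(X, Q) = 2 (J(X, Q) = 1 + 1 = 2)
(488051 + 87224)*(J(-240, w(16, 11)) + 470816) = (488051 + 87224)*(2 + 470816) = 575275*470818 = 270849824950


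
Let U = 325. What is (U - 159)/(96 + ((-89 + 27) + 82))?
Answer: 83/58 ≈ 1.4310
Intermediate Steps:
(U - 159)/(96 + ((-89 + 27) + 82)) = (325 - 159)/(96 + ((-89 + 27) + 82)) = 166/(96 + (-62 + 82)) = 166/(96 + 20) = 166/116 = 166*(1/116) = 83/58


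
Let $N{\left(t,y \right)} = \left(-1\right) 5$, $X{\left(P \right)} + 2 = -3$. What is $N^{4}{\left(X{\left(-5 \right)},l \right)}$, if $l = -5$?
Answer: $625$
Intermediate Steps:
$X{\left(P \right)} = -5$ ($X{\left(P \right)} = -2 - 3 = -5$)
$N{\left(t,y \right)} = -5$
$N^{4}{\left(X{\left(-5 \right)},l \right)} = \left(-5\right)^{4} = 625$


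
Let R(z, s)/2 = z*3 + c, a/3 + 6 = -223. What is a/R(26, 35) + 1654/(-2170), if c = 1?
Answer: -876061/171430 ≈ -5.1103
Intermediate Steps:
a = -687 (a = -18 + 3*(-223) = -18 - 669 = -687)
R(z, s) = 2 + 6*z (R(z, s) = 2*(z*3 + 1) = 2*(3*z + 1) = 2*(1 + 3*z) = 2 + 6*z)
a/R(26, 35) + 1654/(-2170) = -687/(2 + 6*26) + 1654/(-2170) = -687/(2 + 156) + 1654*(-1/2170) = -687/158 - 827/1085 = -876061/171430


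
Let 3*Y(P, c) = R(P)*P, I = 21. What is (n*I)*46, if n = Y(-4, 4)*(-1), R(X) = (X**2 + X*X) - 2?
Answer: 38640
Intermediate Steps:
R(X) = -2 + 2*X**2 (R(X) = (X**2 + X**2) - 2 = 2*X**2 - 2 = -2 + 2*X**2)
Y(P, c) = P*(-2 + 2*P**2)/3 (Y(P, c) = ((-2 + 2*P**2)*P)/3 = (P*(-2 + 2*P**2))/3 = P*(-2 + 2*P**2)/3)
n = 40 (n = ((2/3)*(-4)*(-1 + (-4)**2))*(-1) = ((2/3)*(-4)*(-1 + 16))*(-1) = ((2/3)*(-4)*15)*(-1) = -40*(-1) = 40)
(n*I)*46 = (40*21)*46 = 840*46 = 38640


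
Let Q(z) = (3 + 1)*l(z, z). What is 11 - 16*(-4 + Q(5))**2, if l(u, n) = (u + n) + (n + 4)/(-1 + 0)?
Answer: 11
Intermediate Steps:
l(u, n) = -4 + u (l(u, n) = (n + u) + (4 + n)/(-1) = (n + u) + (4 + n)*(-1) = (n + u) + (-4 - n) = -4 + u)
Q(z) = -16 + 4*z (Q(z) = (3 + 1)*(-4 + z) = 4*(-4 + z) = -16 + 4*z)
11 - 16*(-4 + Q(5))**2 = 11 - 16*(-4 + (-16 + 4*5))**2 = 11 - 16*(-4 + (-16 + 20))**2 = 11 - 16*(-4 + 4)**2 = 11 - 16*0**2 = 11 - 16*0 = 11 + 0 = 11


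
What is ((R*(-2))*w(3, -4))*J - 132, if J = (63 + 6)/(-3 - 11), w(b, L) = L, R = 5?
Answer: -2304/7 ≈ -329.14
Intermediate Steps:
J = -69/14 (J = 69/(-14) = 69*(-1/14) = -69/14 ≈ -4.9286)
((R*(-2))*w(3, -4))*J - 132 = ((5*(-2))*(-4))*(-69/14) - 132 = -10*(-4)*(-69/14) - 132 = 40*(-69/14) - 132 = -1380/7 - 132 = -2304/7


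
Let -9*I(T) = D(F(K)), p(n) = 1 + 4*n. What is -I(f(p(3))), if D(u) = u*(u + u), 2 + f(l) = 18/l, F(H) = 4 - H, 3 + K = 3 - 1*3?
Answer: 98/9 ≈ 10.889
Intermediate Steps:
K = -3 (K = -3 + (3 - 1*3) = -3 + (3 - 3) = -3 + 0 = -3)
f(l) = -2 + 18/l
D(u) = 2*u² (D(u) = u*(2*u) = 2*u²)
I(T) = -98/9 (I(T) = -2*(4 - 1*(-3))²/9 = -2*(4 + 3)²/9 = -2*7²/9 = -2*49/9 = -⅑*98 = -98/9)
-I(f(p(3))) = -1*(-98/9) = 98/9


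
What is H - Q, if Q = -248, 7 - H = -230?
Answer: 485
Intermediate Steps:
H = 237 (H = 7 - 1*(-230) = 7 + 230 = 237)
H - Q = 237 - 1*(-248) = 237 + 248 = 485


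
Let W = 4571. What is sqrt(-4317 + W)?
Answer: sqrt(254) ≈ 15.937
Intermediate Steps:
sqrt(-4317 + W) = sqrt(-4317 + 4571) = sqrt(254)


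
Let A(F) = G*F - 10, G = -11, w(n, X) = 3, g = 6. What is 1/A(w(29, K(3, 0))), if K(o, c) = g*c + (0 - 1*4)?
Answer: -1/43 ≈ -0.023256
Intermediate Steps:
K(o, c) = -4 + 6*c (K(o, c) = 6*c + (0 - 1*4) = 6*c + (0 - 4) = 6*c - 4 = -4 + 6*c)
A(F) = -10 - 11*F (A(F) = -11*F - 10 = -10 - 11*F)
1/A(w(29, K(3, 0))) = 1/(-10 - 11*3) = 1/(-10 - 33) = 1/(-43) = -1/43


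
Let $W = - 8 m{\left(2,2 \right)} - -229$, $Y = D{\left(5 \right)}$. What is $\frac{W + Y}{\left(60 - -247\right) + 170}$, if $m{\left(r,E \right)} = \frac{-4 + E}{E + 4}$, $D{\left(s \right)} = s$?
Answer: $\frac{710}{1431} \approx 0.49616$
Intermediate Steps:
$m{\left(r,E \right)} = \frac{-4 + E}{4 + E}$
$Y = 5$
$W = \frac{695}{3}$ ($W = - 8 \frac{-4 + 2}{4 + 2} - -229 = - 8 \cdot \frac{1}{6} \left(-2\right) + 229 = \left(-8\right) \left(- \frac{1}{3}\right) + 229 = \frac{8}{3} + 229 = \frac{695}{3} \approx 231.67$)
$\frac{W + Y}{\left(60 - -247\right) + 170} = \frac{\frac{695}{3} + 5}{\left(60 - -247\right) + 170} = \frac{710}{3 \left(\left(60 + 247\right) + 170\right)} = \frac{710}{3 \left(307 + 170\right)} = \frac{710}{3 \cdot 477} = \frac{710}{3} \cdot \frac{1}{477} = \frac{710}{1431}$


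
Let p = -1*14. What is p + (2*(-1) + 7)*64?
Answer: 306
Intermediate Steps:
p = -14
p + (2*(-1) + 7)*64 = -14 + (2*(-1) + 7)*64 = -14 + (-2 + 7)*64 = -14 + 5*64 = -14 + 320 = 306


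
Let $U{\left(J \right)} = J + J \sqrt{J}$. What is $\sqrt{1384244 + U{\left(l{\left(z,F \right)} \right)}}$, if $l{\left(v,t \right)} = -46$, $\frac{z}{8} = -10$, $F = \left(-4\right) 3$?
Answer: $\sqrt{1384198 - 46 i \sqrt{46}} \approx 1176.5 - 0.13 i$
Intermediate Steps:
$F = -12$
$z = -80$ ($z = 8 \left(-10\right) = -80$)
$U{\left(J \right)} = J + J^{\frac{3}{2}}$
$\sqrt{1384244 + U{\left(l{\left(z,F \right)} \right)}} = \sqrt{1384244 - \left(46 - \left(-46\right)^{\frac{3}{2}}\right)} = \sqrt{1384244 - \left(46 + 46 i \sqrt{46}\right)} = \sqrt{1384198 - 46 i \sqrt{46}}$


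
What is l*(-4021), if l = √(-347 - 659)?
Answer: -4021*I*√1006 ≈ -1.2754e+5*I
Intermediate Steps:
l = I*√1006 (l = √(-1006) = I*√1006 ≈ 31.717*I)
l*(-4021) = (I*√1006)*(-4021) = -4021*I*√1006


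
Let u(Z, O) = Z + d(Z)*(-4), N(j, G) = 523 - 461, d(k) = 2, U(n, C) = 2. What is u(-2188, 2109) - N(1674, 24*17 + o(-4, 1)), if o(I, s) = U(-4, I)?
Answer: -2258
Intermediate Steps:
o(I, s) = 2
N(j, G) = 62
u(Z, O) = -8 + Z (u(Z, O) = Z + 2*(-4) = Z - 8 = -8 + Z)
u(-2188, 2109) - N(1674, 24*17 + o(-4, 1)) = (-8 - 2188) - 1*62 = -2196 - 62 = -2258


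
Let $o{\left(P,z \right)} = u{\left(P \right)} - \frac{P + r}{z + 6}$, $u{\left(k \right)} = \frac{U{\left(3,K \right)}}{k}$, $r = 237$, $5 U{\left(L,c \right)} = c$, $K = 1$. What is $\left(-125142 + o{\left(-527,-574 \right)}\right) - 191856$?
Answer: $- \frac{237222665679}{748340} \approx -3.17 \cdot 10^{5}$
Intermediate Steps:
$U{\left(L,c \right)} = \frac{c}{5}$
$u{\left(k \right)} = \frac{1}{5 k}$ ($u{\left(k \right)} = \frac{\frac{1}{5} \cdot 1}{k} = \frac{1}{5 k}$)
$o{\left(P,z \right)} = \frac{1}{5 P} - \frac{237 + P}{6 + z}$ ($o{\left(P,z \right)} = \frac{1}{5 P} - \frac{P + 237}{z + 6} = \frac{1}{5 P} - \frac{237 + P}{6 + z}$)
$\left(-125142 + o{\left(-527,-574 \right)}\right) - 191856 = \left(-125142 + \frac{6 - 574 - - 2635 \left(237 - 527\right)}{5 \left(-527\right) \left(6 - 574\right)}\right) - 191856 = \left(-125142 + \frac{1}{5} \left(- \frac{1}{527}\right) \frac{1}{-568} \left(6 - 574 - \left(-2635\right) \left(-290\right)\right)\right) - 191856 = \left(-125142 + \frac{1}{5} \left(- \frac{1}{527}\right) \left(- \frac{1}{568}\right) \left(6 - 574 - 764150\right)\right) - 191856 = \left(-125142 + \frac{1}{5} \left(- \frac{1}{527}\right) \left(- \frac{1}{568}\right) \left(-764718\right)\right) - 191856 = \left(-125142 - \frac{382359}{748340}\right) - 191856 = - \frac{93649146639}{748340} - 191856 = - \frac{237222665679}{748340}$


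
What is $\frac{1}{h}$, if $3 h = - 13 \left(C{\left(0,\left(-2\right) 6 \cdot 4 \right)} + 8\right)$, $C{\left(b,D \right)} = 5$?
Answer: $- \frac{3}{169} \approx -0.017751$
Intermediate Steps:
$h = - \frac{169}{3}$ ($h = \frac{\left(-13\right) \left(5 + 8\right)}{3} = \frac{\left(-13\right) 13}{3} = \frac{1}{3} \left(-169\right) = - \frac{169}{3} \approx -56.333$)
$\frac{1}{h} = \frac{1}{- \frac{169}{3}} = - \frac{3}{169}$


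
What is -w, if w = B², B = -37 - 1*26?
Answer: -3969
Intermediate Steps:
B = -63 (B = -37 - 26 = -63)
w = 3969 (w = (-63)² = 3969)
-w = -1*3969 = -3969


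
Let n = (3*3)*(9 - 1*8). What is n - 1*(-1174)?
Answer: 1183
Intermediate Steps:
n = 9 (n = 9*(9 - 8) = 9*1 = 9)
n - 1*(-1174) = 9 - 1*(-1174) = 9 + 1174 = 1183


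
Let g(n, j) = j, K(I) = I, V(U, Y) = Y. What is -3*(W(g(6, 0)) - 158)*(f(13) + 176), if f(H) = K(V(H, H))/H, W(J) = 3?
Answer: 82305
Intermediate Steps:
f(H) = 1 (f(H) = H/H = 1)
-3*(W(g(6, 0)) - 158)*(f(13) + 176) = -3*(3 - 158)*(1 + 176) = -(-465)*177 = -3*(-27435) = 82305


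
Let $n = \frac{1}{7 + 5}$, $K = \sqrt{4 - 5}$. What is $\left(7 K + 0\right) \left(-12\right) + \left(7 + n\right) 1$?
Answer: $\frac{85}{12} - 84 i \approx 7.0833 - 84.0 i$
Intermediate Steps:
$K = i$ ($K = \sqrt{-1} = i \approx 1.0 i$)
$n = \frac{1}{12} \approx 0.083333$
$\left(7 K + 0\right) \left(-12\right) + \left(7 + n\right) 1 = \left(7 i + 0\right) \left(-12\right) + \left(7 + \frac{1}{12}\right) 1 = 7 i \left(-12\right) + \frac{85}{12} \cdot 1 = - 84 i + \frac{85}{12} = \frac{85}{12} - 84 i$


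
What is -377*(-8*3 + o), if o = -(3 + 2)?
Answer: 10933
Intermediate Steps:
o = -5 (o = -1*5 = -5)
-377*(-8*3 + o) = -377*(-8*3 - 5) = -377*(-24 - 5) = -377*(-29) = 10933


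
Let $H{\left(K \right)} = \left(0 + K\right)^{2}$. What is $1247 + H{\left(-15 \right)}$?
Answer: $1472$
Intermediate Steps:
$H{\left(K \right)} = K^{2}$
$1247 + H{\left(-15 \right)} = 1247 + \left(-15\right)^{2} = 1247 + 225 = 1472$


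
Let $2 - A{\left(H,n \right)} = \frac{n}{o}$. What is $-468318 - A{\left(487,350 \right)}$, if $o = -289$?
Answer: $- \frac{135344830}{289} \approx -4.6832 \cdot 10^{5}$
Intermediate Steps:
$A{\left(H,n \right)} = 2 + \frac{n}{289}$ ($A{\left(H,n \right)} = 2 - \frac{n}{-289} = 2 - n \left(- \frac{1}{289}\right) = 2 - - \frac{n}{289} = 2 + \frac{n}{289}$)
$-468318 - A{\left(487,350 \right)} = -468318 - \left(2 + \frac{1}{289} \cdot 350\right) = -468318 - \left(2 + \frac{350}{289}\right) = -468318 - \frac{928}{289} = - \frac{135344830}{289}$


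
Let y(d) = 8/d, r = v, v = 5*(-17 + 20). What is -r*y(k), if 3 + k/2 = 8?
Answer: -12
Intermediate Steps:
v = 15 (v = 5*3 = 15)
r = 15
k = 10 (k = -6 + 2*8 = -6 + 16 = 10)
-r*y(k) = -15*8/10 = -15*8*(1/10) = -15*4/5 = -1*12 = -12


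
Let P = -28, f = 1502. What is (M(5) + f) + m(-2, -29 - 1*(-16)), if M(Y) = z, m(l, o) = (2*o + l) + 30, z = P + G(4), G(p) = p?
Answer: 1480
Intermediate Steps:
z = -24 (z = -28 + 4 = -24)
m(l, o) = 30 + l + 2*o (m(l, o) = (l + 2*o) + 30 = 30 + l + 2*o)
M(Y) = -24
(M(5) + f) + m(-2, -29 - 1*(-16)) = (-24 + 1502) + (30 - 2 + 2*(-29 - 1*(-16))) = 1478 + (30 - 2 + 2*(-29 + 16)) = 1478 + (30 - 2 + 2*(-13)) = 1478 + (30 - 2 - 26) = 1478 + 2 = 1480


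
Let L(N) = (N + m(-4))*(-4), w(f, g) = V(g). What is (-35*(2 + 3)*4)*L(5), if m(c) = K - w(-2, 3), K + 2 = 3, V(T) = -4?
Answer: 28000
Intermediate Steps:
w(f, g) = -4
K = 1 (K = -2 + 3 = 1)
m(c) = 5 (m(c) = 1 - 1*(-4) = 1 + 4 = 5)
L(N) = -20 - 4*N (L(N) = (N + 5)*(-4) = (5 + N)*(-4) = -20 - 4*N)
(-35*(2 + 3)*4)*L(5) = (-35*(2 + 3)*4)*(-20 - 4*5) = (-175*4)*(-20 - 20) = -35*20*(-40) = -700*(-40) = 28000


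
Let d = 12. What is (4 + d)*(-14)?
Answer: -224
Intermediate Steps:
(4 + d)*(-14) = (4 + 12)*(-14) = 16*(-14) = -224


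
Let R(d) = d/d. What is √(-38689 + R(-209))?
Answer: 4*I*√2418 ≈ 196.69*I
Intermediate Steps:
R(d) = 1
√(-38689 + R(-209)) = √(-38689 + 1) = √(-38688) = 4*I*√2418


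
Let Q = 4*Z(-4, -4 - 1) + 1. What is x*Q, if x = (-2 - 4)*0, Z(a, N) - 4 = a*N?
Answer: 0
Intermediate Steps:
Z(a, N) = 4 + N*a (Z(a, N) = 4 + a*N = 4 + N*a)
Q = 97 (Q = 4*(4 + (-4 - 1)*(-4)) + 1 = 4*(4 - 5*(-4)) + 1 = 4*(4 + 20) + 1 = 4*24 + 1 = 96 + 1 = 97)
x = 0 (x = -6*0 = 0)
x*Q = 0*97 = 0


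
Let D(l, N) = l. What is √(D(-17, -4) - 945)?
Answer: I*√962 ≈ 31.016*I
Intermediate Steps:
√(D(-17, -4) - 945) = √(-17 - 945) = √(-962) = I*√962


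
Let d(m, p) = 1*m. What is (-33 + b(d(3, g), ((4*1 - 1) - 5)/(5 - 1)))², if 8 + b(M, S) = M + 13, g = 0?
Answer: 625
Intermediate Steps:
d(m, p) = m
b(M, S) = 5 + M (b(M, S) = -8 + (M + 13) = -8 + (13 + M) = 5 + M)
(-33 + b(d(3, g), ((4*1 - 1) - 5)/(5 - 1)))² = (-33 + (5 + 3))² = (-33 + 8)² = (-25)² = 625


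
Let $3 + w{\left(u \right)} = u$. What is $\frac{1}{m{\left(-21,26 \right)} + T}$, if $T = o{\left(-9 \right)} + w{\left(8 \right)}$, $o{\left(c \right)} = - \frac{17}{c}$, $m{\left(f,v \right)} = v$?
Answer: $\frac{9}{296} \approx 0.030405$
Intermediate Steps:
$w{\left(u \right)} = -3 + u$
$T = \frac{62}{9}$ ($T = - \frac{17}{-9} + \left(-3 + 8\right) = \left(-17\right) \left(- \frac{1}{9}\right) + 5 = \frac{17}{9} + 5 = \frac{62}{9} \approx 6.8889$)
$\frac{1}{m{\left(-21,26 \right)} + T} = \frac{1}{26 + \frac{62}{9}} = \frac{1}{\frac{296}{9}} = \frac{9}{296}$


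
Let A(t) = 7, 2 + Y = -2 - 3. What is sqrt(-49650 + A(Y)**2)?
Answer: I*sqrt(49601) ≈ 222.71*I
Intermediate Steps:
Y = -7 (Y = -2 + (-2 - 3) = -2 - 5 = -7)
sqrt(-49650 + A(Y)**2) = sqrt(-49650 + 7**2) = sqrt(-49650 + 49) = sqrt(-49601) = I*sqrt(49601)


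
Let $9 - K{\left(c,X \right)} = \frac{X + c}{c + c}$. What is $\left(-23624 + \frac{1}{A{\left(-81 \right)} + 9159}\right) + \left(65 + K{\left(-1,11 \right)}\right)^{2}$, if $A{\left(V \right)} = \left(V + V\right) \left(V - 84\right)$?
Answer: $- \frac{623858486}{35889} \approx -17383.0$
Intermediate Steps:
$A{\left(V \right)} = 2 V \left(-84 + V\right)$
$K{\left(c,X \right)} = 9 - \frac{X + c}{2 c}$ ($K{\left(c,X \right)} = 9 - \frac{X + c}{c + c} = 9 - \frac{X + c}{2 c}$)
$\left(-23624 + \frac{1}{A{\left(-81 \right)} + 9159}\right) + \left(65 + K{\left(-1,11 \right)}\right)^{2} = \left(-23624 + \frac{1}{2 \left(-81\right) \left(-84 - 81\right) + 9159}\right) + \left(65 + \frac{\left(-1\right) 11 + 17 \left(-1\right)}{2 \left(-1\right)}\right)^{2} = \left(-23624 + \frac{1}{2 \left(-81\right) \left(-165\right) + 9159}\right) + \left(65 + \frac{1}{2} \left(-1\right) \left(-11 - 17\right)\right)^{2} = \left(-23624 + \frac{1}{26730 + 9159}\right) + \left(65 + \frac{1}{2} \left(-1\right) \left(-28\right)\right)^{2} = \left(-23624 + \frac{1}{35889}\right) + \left(65 + 14\right)^{2} = \left(-23624 + \frac{1}{35889}\right) + 79^{2} = - \frac{847841735}{35889} + 6241 = - \frac{623858486}{35889}$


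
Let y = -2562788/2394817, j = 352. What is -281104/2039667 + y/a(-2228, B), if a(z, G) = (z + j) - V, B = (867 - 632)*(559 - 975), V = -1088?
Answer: -131312141151797/962271953569983 ≈ -0.13646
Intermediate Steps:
y = -2562788/2394817 (y = -2562788*1/2394817 = -2562788/2394817 ≈ -1.0701)
B = -97760 (B = 235*(-416) = -97760)
a(z, G) = 1440 + z (a(z, G) = (z + 352) - 1*(-1088) = (352 + z) + 1088 = 1440 + z)
-281104/2039667 + y/a(-2228, B) = -281104/2039667 - 2562788/(2394817*(1440 - 2228)) = -281104*1/2039667 - 2562788/2394817/(-788) = -281104/2039667 - 2562788/2394817*(-1/788) = -281104/2039667 + 640697/471778949 = -131312141151797/962271953569983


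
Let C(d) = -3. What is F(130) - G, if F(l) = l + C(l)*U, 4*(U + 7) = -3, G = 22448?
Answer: -89179/4 ≈ -22295.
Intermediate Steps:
U = -31/4 (U = -7 + (¼)*(-3) = -7 - ¾ = -31/4 ≈ -7.7500)
F(l) = 93/4 + l (F(l) = l - 3*(-31/4) = l + 93/4 = 93/4 + l)
F(130) - G = (93/4 + 130) - 1*22448 = 613/4 - 22448 = -89179/4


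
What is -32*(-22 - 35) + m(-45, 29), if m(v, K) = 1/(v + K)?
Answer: 29183/16 ≈ 1823.9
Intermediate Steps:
m(v, K) = 1/(K + v)
-32*(-22 - 35) + m(-45, 29) = -32*(-22 - 35) + 1/(29 - 45) = -32*(-57) + 1/(-16) = 1824 - 1/16 = 29183/16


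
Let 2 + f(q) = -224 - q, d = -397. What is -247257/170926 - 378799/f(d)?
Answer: -64788878821/29228346 ≈ -2216.6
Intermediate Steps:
f(q) = -226 - q (f(q) = -2 + (-224 - q) = -226 - q)
-247257/170926 - 378799/f(d) = -247257/170926 - 378799/(-226 - 1*(-397)) = -247257*1/170926 - 378799/(-226 + 397) = -247257/170926 - 378799/171 = -64788878821/29228346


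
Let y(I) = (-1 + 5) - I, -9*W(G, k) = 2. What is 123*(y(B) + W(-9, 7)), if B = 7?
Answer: -1189/3 ≈ -396.33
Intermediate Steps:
W(G, k) = -2/9 (W(G, k) = -⅑*2 = -2/9)
y(I) = 4 - I
123*(y(B) + W(-9, 7)) = 123*((4 - 1*7) - 2/9) = 123*((4 - 7) - 2/9) = 123*(-3 - 2/9) = 123*(-29/9) = -1189/3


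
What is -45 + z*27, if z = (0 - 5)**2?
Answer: 630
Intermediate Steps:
z = 25 (z = (-5)**2 = 25)
-45 + z*27 = -45 + 25*27 = -45 + 675 = 630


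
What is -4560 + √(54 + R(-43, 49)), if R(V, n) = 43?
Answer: -4560 + √97 ≈ -4550.1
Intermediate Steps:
-4560 + √(54 + R(-43, 49)) = -4560 + √(54 + 43) = -4560 + √97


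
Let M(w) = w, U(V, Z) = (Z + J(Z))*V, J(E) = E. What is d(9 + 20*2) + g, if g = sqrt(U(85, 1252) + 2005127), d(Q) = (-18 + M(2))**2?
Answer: 256 + sqrt(2217967) ≈ 1745.3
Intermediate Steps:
U(V, Z) = 2*V*Z (U(V, Z) = (Z + Z)*V = (2*Z)*V = 2*V*Z)
d(Q) = 256 (d(Q) = (-18 + 2)**2 = (-16)**2 = 256)
g = sqrt(2217967) (g = sqrt(2*85*1252 + 2005127) = sqrt(212840 + 2005127) = sqrt(2217967) ≈ 1489.3)
d(9 + 20*2) + g = 256 + sqrt(2217967)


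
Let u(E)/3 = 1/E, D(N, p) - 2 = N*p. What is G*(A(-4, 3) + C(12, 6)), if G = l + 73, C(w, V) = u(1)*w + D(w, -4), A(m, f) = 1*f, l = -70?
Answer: -21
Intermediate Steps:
D(N, p) = 2 + N*p
u(E) = 3/E (u(E) = 3*(1/E) = 3/E)
A(m, f) = f
C(w, V) = 2 - w (C(w, V) = (3/1)*w + (2 + w*(-4)) = (3*1)*w + (2 - 4*w) = 3*w + (2 - 4*w) = 2 - w)
G = 3 (G = -70 + 73 = 3)
G*(A(-4, 3) + C(12, 6)) = 3*(3 + (2 - 1*12)) = 3*(3 + (2 - 12)) = 3*(3 - 10) = 3*(-7) = -21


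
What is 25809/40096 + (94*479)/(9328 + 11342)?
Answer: 167059609/59198880 ≈ 2.8220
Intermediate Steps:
25809/40096 + (94*479)/(9328 + 11342) = 25809*(1/40096) + 45026/20670 = 3687/5728 + 45026*(1/20670) = 3687/5728 + 22513/10335 = 167059609/59198880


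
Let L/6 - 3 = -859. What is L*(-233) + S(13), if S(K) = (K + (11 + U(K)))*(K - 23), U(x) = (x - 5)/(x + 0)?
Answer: 15553744/13 ≈ 1.1964e+6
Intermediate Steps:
L = -5136 (L = 18 + 6*(-859) = 18 - 5154 = -5136)
U(x) = (-5 + x)/x
S(K) = (-23 + K)*(11 + K + (-5 + K)/K) (S(K) = (K + (11 + (-5 + K)/K))*(K - 23) = (11 + K + (-5 + K)/K)*(-23 + K) = (-23 + K)*(11 + K + (-5 + K)/K))
L*(-233) + S(13) = -5136*(-233) + (-281 + 13² - 11*13 + 115/13) = 1196688 + (-281 + 169 - 143 + 115*(1/13)) = 1196688 + (-281 + 169 - 143 + 115/13) = 1196688 - 3200/13 = 15553744/13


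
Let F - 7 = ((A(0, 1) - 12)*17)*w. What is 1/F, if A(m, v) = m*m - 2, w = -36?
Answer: 1/8575 ≈ 0.00011662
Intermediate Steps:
A(m, v) = -2 + m**2 (A(m, v) = m**2 - 2 = -2 + m**2)
F = 8575 (F = 7 + (((-2 + 0**2) - 12)*17)*(-36) = 7 + (((-2 + 0) - 12)*17)*(-36) = 7 + ((-2 - 12)*17)*(-36) = 7 - 14*17*(-36) = 7 - 238*(-36) = 7 + 8568 = 8575)
1/F = 1/8575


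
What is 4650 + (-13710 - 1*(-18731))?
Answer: 9671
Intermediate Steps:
4650 + (-13710 - 1*(-18731)) = 4650 + (-13710 + 18731) = 4650 + 5021 = 9671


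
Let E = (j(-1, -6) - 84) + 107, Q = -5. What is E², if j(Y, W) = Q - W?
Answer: 576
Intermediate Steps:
j(Y, W) = -5 - W
E = 24 (E = ((-5 - 1*(-6)) - 84) + 107 = ((-5 + 6) - 84) + 107 = (1 - 84) + 107 = -83 + 107 = 24)
E² = 24² = 576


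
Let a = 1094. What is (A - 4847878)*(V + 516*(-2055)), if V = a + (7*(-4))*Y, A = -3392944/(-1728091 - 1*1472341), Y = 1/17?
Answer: 17462364034200304830/3400459 ≈ 5.1353e+12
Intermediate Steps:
Y = 1/17 ≈ 0.058824
A = 212059/200027 (A = -3392944/(-1728091 - 1472341) = -3392944/(-3200432) = -3392944*(-1/3200432) = 212059/200027 ≈ 1.0602)
V = 18570/17 (V = 1094 + (7*(-4))*(1/17) = 1094 - 28*1/17 = 1094 - 28/17 = 18570/17 ≈ 1092.4)
(A - 4847878)*(V + 516*(-2055)) = (212059/200027 - 4847878)*(18570/17 + 516*(-2055)) = -969706280647*(18570/17 - 1060380)/200027 = -969706280647/200027*(-18007890/17) = 17462364034200304830/3400459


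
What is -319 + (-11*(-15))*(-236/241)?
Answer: -115819/241 ≈ -480.58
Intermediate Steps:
-319 + (-11*(-15))*(-236/241) = -319 + 165*(-236*1/241) = -319 + 165*(-236/241) = -319 - 38940/241 = -115819/241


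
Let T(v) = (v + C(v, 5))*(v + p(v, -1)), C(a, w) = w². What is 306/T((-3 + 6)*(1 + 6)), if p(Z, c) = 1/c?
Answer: 153/460 ≈ 0.33261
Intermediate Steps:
T(v) = (-1 + v)*(25 + v) (T(v) = (v + 5²)*(v + 1/(-1)) = (v + 25)*(v - 1) = (25 + v)*(-1 + v) = (-1 + v)*(25 + v))
306/T((-3 + 6)*(1 + 6)) = 306/(-25 + ((-3 + 6)*(1 + 6))² + 24*((-3 + 6)*(1 + 6))) = 306/(-25 + (3*7)² + 24*(3*7)) = 306/(-25 + 21² + 24*21) = 306/(-25 + 441 + 504) = 306/920 = 306*(1/920) = 153/460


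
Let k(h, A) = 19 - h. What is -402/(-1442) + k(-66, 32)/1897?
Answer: 63226/195391 ≈ 0.32359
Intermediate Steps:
-402/(-1442) + k(-66, 32)/1897 = -402/(-1442) + (19 - 1*(-66))/1897 = -402*(-1/1442) + (19 + 66)*(1/1897) = 201/721 + 85*(1/1897) = 201/721 + 85/1897 = 63226/195391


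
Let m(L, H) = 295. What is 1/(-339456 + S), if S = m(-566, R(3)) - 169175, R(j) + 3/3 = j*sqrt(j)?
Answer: -1/508336 ≈ -1.9672e-6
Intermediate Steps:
R(j) = -1 + j**(3/2) (R(j) = -1 + j*sqrt(j) = -1 + j**(3/2))
S = -168880 (S = 295 - 169175 = -168880)
1/(-339456 + S) = 1/(-339456 - 168880) = 1/(-508336) = -1/508336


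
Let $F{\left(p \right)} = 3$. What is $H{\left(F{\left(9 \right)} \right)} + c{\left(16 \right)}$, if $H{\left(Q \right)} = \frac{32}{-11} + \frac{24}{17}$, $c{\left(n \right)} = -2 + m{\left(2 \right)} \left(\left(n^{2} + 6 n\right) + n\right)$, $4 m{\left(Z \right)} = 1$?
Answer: $\frac{16550}{187} \approx 88.503$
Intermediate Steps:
$m{\left(Z \right)} = \frac{1}{4}$ ($m{\left(Z \right)} = \frac{1}{4} \cdot 1 = \frac{1}{4}$)
$c{\left(n \right)} = -2 + \frac{n^{2}}{4} + \frac{7 n}{4}$ ($c{\left(n \right)} = -2 + \frac{\left(n^{2} + 6 n\right) + n}{4} = -2 + \frac{n^{2} + 7 n}{4} = -2 + \left(\frac{n^{2}}{4} + \frac{7 n}{4}\right) = -2 + \frac{n^{2}}{4} + \frac{7 n}{4}$)
$H{\left(Q \right)} = - \frac{280}{187}$ ($H{\left(Q \right)} = 32 \left(- \frac{1}{11}\right) + 24 \cdot \frac{1}{17} = - \frac{32}{11} + \frac{24}{17} = - \frac{280}{187}$)
$H{\left(F{\left(9 \right)} \right)} + c{\left(16 \right)} = - \frac{280}{187} + \left(-2 + \frac{16^{2}}{4} + \frac{7}{4} \cdot 16\right) = - \frac{280}{187} + \left(-2 + \frac{1}{4} \cdot 256 + 28\right) = - \frac{280}{187} + \left(-2 + 64 + 28\right) = - \frac{280}{187} + 90 = \frac{16550}{187}$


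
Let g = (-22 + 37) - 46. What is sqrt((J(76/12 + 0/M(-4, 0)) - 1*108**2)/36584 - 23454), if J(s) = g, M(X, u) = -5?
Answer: I*sqrt(7847751192326)/18292 ≈ 153.15*I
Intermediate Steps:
g = -31 (g = 15 - 46 = -31)
J(s) = -31
sqrt((J(76/12 + 0/M(-4, 0)) - 1*108**2)/36584 - 23454) = sqrt((-31 - 1*108**2)/36584 - 23454) = sqrt((-31 - 1*11664)*(1/36584) - 23454) = sqrt((-31 - 11664)*(1/36584) - 23454) = sqrt(-11695*1/36584 - 23454) = sqrt(-11695/36584 - 23454) = sqrt(-858052831/36584) = I*sqrt(7847751192326)/18292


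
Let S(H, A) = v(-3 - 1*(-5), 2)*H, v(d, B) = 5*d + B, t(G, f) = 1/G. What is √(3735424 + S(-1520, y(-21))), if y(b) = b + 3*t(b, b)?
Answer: 1928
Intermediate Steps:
t(G, f) = 1/G
y(b) = b + 3/b
v(d, B) = B + 5*d
S(H, A) = 12*H (S(H, A) = (2 + 5*(-3 - 1*(-5)))*H = (2 + 5*(-3 + 5))*H = (2 + 5*2)*H = (2 + 10)*H = 12*H)
√(3735424 + S(-1520, y(-21))) = √(3735424 + 12*(-1520)) = √(3735424 - 18240) = √3717184 = 1928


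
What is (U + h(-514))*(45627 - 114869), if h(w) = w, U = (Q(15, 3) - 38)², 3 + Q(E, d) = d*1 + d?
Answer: -49231062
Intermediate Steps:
Q(E, d) = -3 + 2*d (Q(E, d) = -3 + (d*1 + d) = -3 + (d + d) = -3 + 2*d)
U = 1225 (U = ((-3 + 2*3) - 38)² = ((-3 + 6) - 38)² = (3 - 38)² = (-35)² = 1225)
(U + h(-514))*(45627 - 114869) = (1225 - 514)*(45627 - 114869) = 711*(-69242) = -49231062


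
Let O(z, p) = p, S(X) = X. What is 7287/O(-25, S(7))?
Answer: 1041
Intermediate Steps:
7287/O(-25, S(7)) = 7287/7 = 7287*(1/7) = 1041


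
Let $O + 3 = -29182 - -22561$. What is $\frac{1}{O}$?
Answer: $- \frac{1}{6624} \approx -0.00015097$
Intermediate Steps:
$O = -6624$ ($O = -3 - 6621 = -6624$)
$\frac{1}{O} = \frac{1}{-6624} = - \frac{1}{6624}$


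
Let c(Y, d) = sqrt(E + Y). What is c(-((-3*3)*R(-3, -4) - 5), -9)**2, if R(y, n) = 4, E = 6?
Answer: 47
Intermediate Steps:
c(Y, d) = sqrt(6 + Y)
c(-((-3*3)*R(-3, -4) - 5), -9)**2 = (sqrt(6 - (-3*3*4 - 5)))**2 = (sqrt(6 - (-9*4 - 5)))**2 = (sqrt(6 - (-36 - 5)))**2 = (sqrt(6 - 1*(-41)))**2 = (sqrt(6 + 41))**2 = (sqrt(47))**2 = 47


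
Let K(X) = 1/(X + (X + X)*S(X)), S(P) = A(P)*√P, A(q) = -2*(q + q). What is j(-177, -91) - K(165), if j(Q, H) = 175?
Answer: 8301446971126/47436839835 + 8*√165/287495999 ≈ 175.00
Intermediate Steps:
A(q) = -4*q
S(P) = -4*P^(3/2) (S(P) = (-4*P)*√P = -4*P^(3/2))
K(X) = 1/(X - 8*X^(5/2)) (K(X) = 1/(X + (X + X)*(-4*X^(3/2))) = 1/(X + (2*X)*(-4*X^(3/2))) = 1/(X - 8*X^(5/2)))
j(-177, -91) - K(165) = 175 - 1/(165 - 217800*√165)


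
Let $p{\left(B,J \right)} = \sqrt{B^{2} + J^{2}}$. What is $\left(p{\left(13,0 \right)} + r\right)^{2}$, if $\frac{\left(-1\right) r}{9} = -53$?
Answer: $240100$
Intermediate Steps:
$r = 477$ ($r = \left(-9\right) \left(-53\right) = 477$)
$\left(p{\left(13,0 \right)} + r\right)^{2} = \left(\sqrt{13^{2} + 0^{2}} + 477\right)^{2} = \left(\sqrt{169 + 0} + 477\right)^{2} = \left(\sqrt{169} + 477\right)^{2} = \left(13 + 477\right)^{2} = 490^{2} = 240100$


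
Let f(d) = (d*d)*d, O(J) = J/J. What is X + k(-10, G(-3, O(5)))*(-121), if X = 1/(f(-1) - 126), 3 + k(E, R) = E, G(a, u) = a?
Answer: 199770/127 ≈ 1573.0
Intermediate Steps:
O(J) = 1
f(d) = d³ (f(d) = d²*d = d³)
k(E, R) = -3 + E
X = -1/127 (X = 1/((-1)³ - 126) = 1/(-1 - 126) = 1/(-127) = -1/127 ≈ -0.0078740)
X + k(-10, G(-3, O(5)))*(-121) = -1/127 + (-3 - 10)*(-121) = -1/127 - 13*(-121) = -1/127 + 1573 = 199770/127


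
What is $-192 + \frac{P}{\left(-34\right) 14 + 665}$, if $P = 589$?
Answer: $- \frac{35699}{189} \approx -188.88$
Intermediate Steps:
$-192 + \frac{P}{\left(-34\right) 14 + 665} = -192 + \frac{1}{\left(-34\right) 14 + 665} \cdot 589 = -192 + \frac{1}{-476 + 665} \cdot 589 = -192 + \frac{1}{189} \cdot 589 = -192 + \frac{589}{189} = - \frac{35699}{189}$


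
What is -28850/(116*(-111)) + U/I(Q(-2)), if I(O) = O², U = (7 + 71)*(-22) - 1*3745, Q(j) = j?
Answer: -17550109/12876 ≈ -1363.0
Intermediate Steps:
U = -5461 (U = 78*(-22) - 3745 = -1716 - 3745 = -5461)
-28850/(116*(-111)) + U/I(Q(-2)) = -28850/(116*(-111)) - 5461/((-2)²) = -28850/(-12876) - 5461/4 = -28850*(-1/12876) - 5461*¼ = 14425/6438 - 5461/4 = -17550109/12876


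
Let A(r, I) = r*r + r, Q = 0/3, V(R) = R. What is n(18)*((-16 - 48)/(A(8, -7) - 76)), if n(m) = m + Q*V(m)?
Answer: 288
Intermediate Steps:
Q = 0 (Q = 0*(1/3) = 0)
A(r, I) = r + r**2 (A(r, I) = r**2 + r = r + r**2)
n(m) = m (n(m) = m + 0*m = m + 0 = m)
n(18)*((-16 - 48)/(A(8, -7) - 76)) = 18*((-16 - 48)/(8*(1 + 8) - 76)) = 18*(-64/(8*9 - 76)) = 18*(-64/(72 - 76)) = 18*(-64/(-4)) = 18*(-64*(-1/4)) = 18*16 = 288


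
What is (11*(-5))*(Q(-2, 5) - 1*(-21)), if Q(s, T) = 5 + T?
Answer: -1705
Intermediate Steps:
(11*(-5))*(Q(-2, 5) - 1*(-21)) = (11*(-5))*((5 + 5) - 1*(-21)) = -55*(10 + 21) = -55*31 = -1705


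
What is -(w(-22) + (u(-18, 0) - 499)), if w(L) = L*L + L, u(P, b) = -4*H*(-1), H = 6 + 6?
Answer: -11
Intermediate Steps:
H = 12
u(P, b) = 48 (u(P, b) = -4*12*(-1) = -48*(-1) = 48)
w(L) = L + L² (w(L) = L² + L = L + L²)
-(w(-22) + (u(-18, 0) - 499)) = -(-22*(1 - 22) + (48 - 499)) = -(-22*(-21) - 451) = -(462 - 451) = -1*11 = -11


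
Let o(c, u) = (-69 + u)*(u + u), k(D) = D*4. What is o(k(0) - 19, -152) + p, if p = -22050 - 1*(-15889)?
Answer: 61023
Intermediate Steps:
k(D) = 4*D
o(c, u) = 2*u*(-69 + u) (o(c, u) = (-69 + u)*(2*u) = 2*u*(-69 + u))
p = -6161 (p = -22050 + 15889 = -6161)
o(k(0) - 19, -152) + p = 2*(-152)*(-69 - 152) - 6161 = 2*(-152)*(-221) - 6161 = 67184 - 6161 = 61023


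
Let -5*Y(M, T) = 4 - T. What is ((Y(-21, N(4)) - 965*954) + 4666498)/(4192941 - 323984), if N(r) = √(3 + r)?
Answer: 18729436/19344785 + √7/19344785 ≈ 0.96819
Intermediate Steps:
Y(M, T) = -⅘ + T/5 (Y(M, T) = -(4 - T)/5 = -⅘ + T/5)
((Y(-21, N(4)) - 965*954) + 4666498)/(4192941 - 323984) = (((-⅘ + √(3 + 4)/5) - 965*954) + 4666498)/(4192941 - 323984) = (((-⅘ + √7/5) - 920610) + 4666498)/3868957 = ((-4603054/5 + √7/5) + 4666498)*(1/3868957) = (18729436/5 + √7/5)*(1/3868957) = 18729436/19344785 + √7/19344785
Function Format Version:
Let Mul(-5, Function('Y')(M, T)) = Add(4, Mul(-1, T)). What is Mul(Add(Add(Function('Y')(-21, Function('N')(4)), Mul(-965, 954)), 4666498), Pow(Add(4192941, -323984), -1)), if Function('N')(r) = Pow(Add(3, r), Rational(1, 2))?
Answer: Add(Rational(18729436, 19344785), Mul(Rational(1, 19344785), Pow(7, Rational(1, 2)))) ≈ 0.96819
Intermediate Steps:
Function('Y')(M, T) = Add(Rational(-4, 5), Mul(Rational(1, 5), T)) (Function('Y')(M, T) = Mul(Rational(-1, 5), Add(4, Mul(-1, T))) = Add(Rational(-4, 5), Mul(Rational(1, 5), T)))
Mul(Add(Add(Function('Y')(-21, Function('N')(4)), Mul(-965, 954)), 4666498), Pow(Add(4192941, -323984), -1)) = Mul(Add(Add(Add(Rational(-4, 5), Mul(Rational(1, 5), Pow(Add(3, 4), Rational(1, 2)))), Mul(-965, 954)), 4666498), Pow(Add(4192941, -323984), -1)) = Mul(Add(Add(Add(Rational(-4, 5), Mul(Rational(1, 5), Pow(7, Rational(1, 2)))), -920610), 4666498), Pow(3868957, -1)) = Mul(Add(Add(Rational(-4603054, 5), Mul(Rational(1, 5), Pow(7, Rational(1, 2)))), 4666498), Rational(1, 3868957)) = Mul(Add(Rational(18729436, 5), Mul(Rational(1, 5), Pow(7, Rational(1, 2)))), Rational(1, 3868957)) = Add(Rational(18729436, 19344785), Mul(Rational(1, 19344785), Pow(7, Rational(1, 2))))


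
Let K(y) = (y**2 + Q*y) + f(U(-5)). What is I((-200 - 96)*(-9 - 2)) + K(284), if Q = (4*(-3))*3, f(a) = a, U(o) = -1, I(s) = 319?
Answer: 70750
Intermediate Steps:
Q = -36 (Q = -12*3 = -36)
K(y) = -1 + y**2 - 36*y (K(y) = (y**2 - 36*y) - 1 = -1 + y**2 - 36*y)
I((-200 - 96)*(-9 - 2)) + K(284) = 319 + (-1 + 284**2 - 36*284) = 319 + (-1 + 80656 - 10224) = 319 + 70431 = 70750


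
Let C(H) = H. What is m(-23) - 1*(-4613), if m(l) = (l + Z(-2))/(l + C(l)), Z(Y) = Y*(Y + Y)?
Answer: 212213/46 ≈ 4613.3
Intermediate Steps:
Z(Y) = 2*Y**2 (Z(Y) = Y*(2*Y) = 2*Y**2)
m(l) = (8 + l)/(2*l) (m(l) = (l + 2*(-2)**2)/(l + l) = (l + 2*4)/((2*l)) = (l + 8)*(1/(2*l)) = (8 + l)*(1/(2*l)) = (8 + l)/(2*l))
m(-23) - 1*(-4613) = (1/2)*(8 - 23)/(-23) - 1*(-4613) = (1/2)*(-1/23)*(-15) + 4613 = 15/46 + 4613 = 212213/46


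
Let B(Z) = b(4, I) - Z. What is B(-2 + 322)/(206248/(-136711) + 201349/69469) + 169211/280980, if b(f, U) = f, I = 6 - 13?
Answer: -4449830051828707/19622187496140 ≈ -226.78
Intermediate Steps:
I = -7
B(Z) = 4 - Z
B(-2 + 322)/(206248/(-136711) + 201349/69469) + 169211/280980 = (4 - (-2 + 322))/(206248/(-136711) + 201349/69469) + 169211/280980 = (4 - 1*320)/(206248*(-1/136711) + 201349*(1/69469)) + 169211*(1/280980) = (4 - 320)/(-206248/136711 + 201349/69469) + 24173/40140 = -316/13198780827/9497176459 + 24173/40140 = -316*9497176459/13198780827 + 24173/40140 = -3001107761044/13198780827 + 24173/40140 = -4449830051828707/19622187496140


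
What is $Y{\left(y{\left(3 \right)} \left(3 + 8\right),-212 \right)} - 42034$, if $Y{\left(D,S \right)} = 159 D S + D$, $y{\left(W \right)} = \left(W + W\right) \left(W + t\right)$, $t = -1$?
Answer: $-4491358$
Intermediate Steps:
$y{\left(W \right)} = 2 W \left(-1 + W\right)$ ($y{\left(W \right)} = \left(W + W\right) \left(W - 1\right) = 2 W \left(-1 + W\right)$)
$Y{\left(D,S \right)} = D + 159 D S$ ($Y{\left(D,S \right)} = 159 D S + D = D + 159 D S$)
$Y{\left(y{\left(3 \right)} \left(3 + 8\right),-212 \right)} - 42034 = 2 \cdot 3 \left(-1 + 3\right) \left(3 + 8\right) \left(1 + 159 \left(-212\right)\right) - 42034 = 2 \cdot 3 \cdot 2 \cdot 11 \left(1 - 33708\right) - 42034 = 12 \cdot 11 \left(-33707\right) - 42034 = 132 \left(-33707\right) - 42034 = -4449324 - 42034 = -4491358$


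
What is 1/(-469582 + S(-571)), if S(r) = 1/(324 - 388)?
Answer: -64/30053249 ≈ -2.1296e-6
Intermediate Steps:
S(r) = -1/64 (S(r) = 1/(-64) = -1/64)
1/(-469582 + S(-571)) = 1/(-469582 - 1/64) = 1/(-30053249/64) = -64/30053249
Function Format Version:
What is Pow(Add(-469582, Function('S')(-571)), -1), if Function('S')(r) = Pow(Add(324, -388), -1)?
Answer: Rational(-64, 30053249) ≈ -2.1296e-6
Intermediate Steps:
Function('S')(r) = Rational(-1, 64) (Function('S')(r) = Pow(-64, -1) = Rational(-1, 64))
Pow(Add(-469582, Function('S')(-571)), -1) = Pow(Add(-469582, Rational(-1, 64)), -1) = Pow(Rational(-30053249, 64), -1) = Rational(-64, 30053249)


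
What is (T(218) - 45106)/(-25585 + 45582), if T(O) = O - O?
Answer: -45106/19997 ≈ -2.2556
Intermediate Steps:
T(O) = 0
(T(218) - 45106)/(-25585 + 45582) = (0 - 45106)/(-25585 + 45582) = -45106/19997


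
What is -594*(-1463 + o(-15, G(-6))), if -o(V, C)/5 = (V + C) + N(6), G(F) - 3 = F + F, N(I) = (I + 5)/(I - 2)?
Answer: 1611819/2 ≈ 8.0591e+5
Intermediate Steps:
N(I) = (5 + I)/(-2 + I)
G(F) = 3 + 2*F (G(F) = 3 + (F + F) = 3 + 2*F)
o(V, C) = -55/4 - 5*C - 5*V (o(V, C) = -5*((V + C) + (5 + 6)/(-2 + 6)) = -5*((C + V) + 11/4) = -5*(11/4 + C + V) = -55/4 - 5*C - 5*V)
-594*(-1463 + o(-15, G(-6))) = -594*(-1463 + (-55/4 - 5*(3 + 2*(-6)) - 5*(-15))) = -594*(-1463 + (-55/4 - 5*(3 - 12) + 75)) = -594*(-1463 + (-55/4 - 5*(-9) + 75)) = -594*(-1463 + (-55/4 + 45 + 75)) = -594*(-1463 + 425/4) = -594*(-5427/4) = 1611819/2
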